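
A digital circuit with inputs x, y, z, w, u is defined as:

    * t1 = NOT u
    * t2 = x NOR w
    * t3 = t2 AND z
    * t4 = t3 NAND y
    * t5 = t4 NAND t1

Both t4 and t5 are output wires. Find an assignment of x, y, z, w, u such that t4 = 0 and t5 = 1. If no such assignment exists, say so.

x=0, y=1, z=1, w=0, u=0

Check with x=0, y=1, z=1, w=0, u=0:
t1 = NOT u = NOT 0 = 1
t2 = x NOR w = 0 NOR 0 = 1
t3 = t2 AND z = 1 AND 1 = 1
t4 = t3 NAND y = 1 NAND 1 = 0
t5 = t4 NAND t1 = 0 NAND 1 = 1
So t4 = 0 and t5 = 1.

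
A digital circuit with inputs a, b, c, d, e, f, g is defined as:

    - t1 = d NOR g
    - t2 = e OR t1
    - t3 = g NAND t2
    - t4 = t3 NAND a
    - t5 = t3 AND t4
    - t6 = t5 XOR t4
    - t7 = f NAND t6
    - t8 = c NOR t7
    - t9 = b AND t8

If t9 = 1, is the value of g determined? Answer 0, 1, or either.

1

t9 = b AND t8 must be 1, so both b = 1 and t8 = 1.
t8 = c NOR t7 must be 1, so both c = 0 and t7 = 0.
t7 = f NAND t6 must be 0, so both f = 1 and t6 = 1.
Every assignment with t9 = 1 has g = 1; there are 4 such assignment(s).
  a=0, b=1, c=0, d=0, e=1, f=1, g=1
  a=0, b=1, c=0, d=1, e=1, f=1, g=1
  a=1, b=1, c=0, d=0, e=1, f=1, g=1
  a=1, b=1, c=0, d=1, e=1, f=1, g=1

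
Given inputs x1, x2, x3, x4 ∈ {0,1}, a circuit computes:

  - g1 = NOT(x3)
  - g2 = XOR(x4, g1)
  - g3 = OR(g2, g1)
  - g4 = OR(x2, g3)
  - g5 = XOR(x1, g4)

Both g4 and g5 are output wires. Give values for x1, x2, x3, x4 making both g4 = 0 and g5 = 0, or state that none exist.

x1=0 x2=0 x3=1 x4=0

Check with x1=0 x2=0 x3=1 x4=0:
g1 = NOT(x3) = NOT 1 = 0
g2 = XOR(x4, g1) = XOR(0, 0) = 0
g3 = OR(g2, g1) = OR(0, 0) = 0
g4 = OR(x2, g3) = OR(0, 0) = 0
g5 = XOR(x1, g4) = XOR(0, 0) = 0
So g4 = 0 and g5 = 0.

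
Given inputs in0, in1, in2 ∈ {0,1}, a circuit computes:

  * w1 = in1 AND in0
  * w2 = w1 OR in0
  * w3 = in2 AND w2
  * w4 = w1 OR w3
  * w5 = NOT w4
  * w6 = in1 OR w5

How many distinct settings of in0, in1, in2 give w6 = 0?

w6 = in1 OR w5 must be 0, so both in1 = 0 and w5 = 0.
Satisfying assignments:
  in0=1, in1=0, in2=1

1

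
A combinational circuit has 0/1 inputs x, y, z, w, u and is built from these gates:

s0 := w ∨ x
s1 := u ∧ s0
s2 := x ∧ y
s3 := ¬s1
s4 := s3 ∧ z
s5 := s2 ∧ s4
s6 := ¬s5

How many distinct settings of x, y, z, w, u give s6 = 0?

2

s6 = ¬s5 must be 0, so s5 = 1.
Satisfying assignments:
  x=1, y=1, z=1, w=0, u=0
  x=1, y=1, z=1, w=1, u=0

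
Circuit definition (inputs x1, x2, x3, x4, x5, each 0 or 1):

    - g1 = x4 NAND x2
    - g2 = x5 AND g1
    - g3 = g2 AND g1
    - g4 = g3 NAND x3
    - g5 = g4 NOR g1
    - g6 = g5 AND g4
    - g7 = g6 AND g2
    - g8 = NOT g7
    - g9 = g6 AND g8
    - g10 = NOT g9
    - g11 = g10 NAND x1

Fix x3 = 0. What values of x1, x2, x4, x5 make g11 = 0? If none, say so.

x1=1, x2=0, x4=0, x5=0

Check with x3 = 0 and x1=1, x2=0, x4=0, x5=0:
g1 = x4 NAND x2 = 0 NAND 0 = 1
g2 = x5 AND g1 = 0 AND 1 = 0
g3 = g2 AND g1 = 0 AND 1 = 0
g4 = g3 NAND x3 = 0 NAND 0 = 1
g5 = g4 NOR g1 = 1 NOR 1 = 0
g6 = g5 AND g4 = 0 AND 1 = 0
g7 = g6 AND g2 = 0 AND 0 = 0
g8 = NOT g7 = NOT 0 = 1
g9 = g6 AND g8 = 0 AND 1 = 0
g10 = NOT g9 = NOT 0 = 1
g11 = g10 NAND x1 = 1 NAND 1 = 0
So g11 = 0.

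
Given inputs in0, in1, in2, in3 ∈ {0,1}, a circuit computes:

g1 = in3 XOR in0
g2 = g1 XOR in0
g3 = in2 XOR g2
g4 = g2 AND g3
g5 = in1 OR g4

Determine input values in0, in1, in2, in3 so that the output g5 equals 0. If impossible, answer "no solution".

in0=1, in1=0, in2=1, in3=0

g5 = in1 OR g4 must be 0, so both in1 = 0 and g4 = 0.
Check with in0=1, in1=0, in2=1, in3=0:
g1 = in3 XOR in0 = 0 XOR 1 = 1
g2 = g1 XOR in0 = 1 XOR 1 = 0
g3 = in2 XOR g2 = 1 XOR 0 = 1
g4 = g2 AND g3 = 0 AND 1 = 0
g5 = in1 OR g4 = 0 OR 0 = 0
So g5 = 0 as required.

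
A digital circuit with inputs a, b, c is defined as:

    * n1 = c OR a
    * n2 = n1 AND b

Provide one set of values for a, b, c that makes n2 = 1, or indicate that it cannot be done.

Check with a=1, b=1, c=0:
n1 = c OR a = 0 OR 1 = 1
n2 = n1 AND b = 1 AND 1 = 1
So n2 = 1 as required.

a=1, b=1, c=0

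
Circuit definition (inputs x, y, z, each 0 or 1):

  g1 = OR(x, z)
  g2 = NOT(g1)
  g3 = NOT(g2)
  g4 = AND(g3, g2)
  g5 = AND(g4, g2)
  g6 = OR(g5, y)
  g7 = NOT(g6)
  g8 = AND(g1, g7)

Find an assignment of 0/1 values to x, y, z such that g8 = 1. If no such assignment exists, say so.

g8 = AND(g1, g7) must be 1, so both g1 = 1 and g7 = 1.
g1 = OR(x, z) must be 1, so at least one of x, z is 1.
g7 = NOT(g6) must be 1, so g6 = 0.
Check with x=0, y=0, z=1:
g1 = OR(x, z) = OR(0, 1) = 1
g2 = NOT(g1) = NOT 1 = 0
g3 = NOT(g2) = NOT 0 = 1
g4 = AND(g3, g2) = AND(1, 0) = 0
g5 = AND(g4, g2) = AND(0, 0) = 0
g6 = OR(g5, y) = OR(0, 0) = 0
g7 = NOT(g6) = NOT 0 = 1
g8 = AND(g1, g7) = AND(1, 1) = 1
So g8 = 1 as required.

x=0, y=0, z=1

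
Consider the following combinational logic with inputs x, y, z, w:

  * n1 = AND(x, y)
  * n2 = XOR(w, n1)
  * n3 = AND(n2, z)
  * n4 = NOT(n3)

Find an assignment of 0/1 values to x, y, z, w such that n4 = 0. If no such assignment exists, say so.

x=1, y=1, z=1, w=0

n4 = NOT(n3) must be 0, so n3 = 1.
Check with x=1, y=1, z=1, w=0:
n1 = AND(x, y) = AND(1, 1) = 1
n2 = XOR(w, n1) = XOR(0, 1) = 1
n3 = AND(n2, z) = AND(1, 1) = 1
n4 = NOT(n3) = NOT 1 = 0
So n4 = 0 as required.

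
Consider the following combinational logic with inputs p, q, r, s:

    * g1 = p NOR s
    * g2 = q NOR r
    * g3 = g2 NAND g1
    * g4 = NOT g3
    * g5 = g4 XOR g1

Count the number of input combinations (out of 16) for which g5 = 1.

g5 = g4 XOR g1 must be 1, so g4 and g1 differ.
Satisfying assignments:
  p=0, q=0, r=1, s=0
  p=0, q=1, r=0, s=0
  p=0, q=1, r=1, s=0

3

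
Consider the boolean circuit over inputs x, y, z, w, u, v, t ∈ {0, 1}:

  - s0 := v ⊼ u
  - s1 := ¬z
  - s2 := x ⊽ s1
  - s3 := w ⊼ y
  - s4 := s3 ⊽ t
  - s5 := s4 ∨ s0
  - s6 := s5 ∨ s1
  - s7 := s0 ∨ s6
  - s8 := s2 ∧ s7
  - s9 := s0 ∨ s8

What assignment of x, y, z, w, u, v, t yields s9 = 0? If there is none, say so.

x=0, y=1, z=1, w=0, u=1, v=1, t=0

s9 = s0 ∨ s8 must be 0, so both s0 = 0 and s8 = 0.
s0 = v ⊼ u must be 0, so both v = 1 and u = 1.
Check with x=0, y=1, z=1, w=0, u=1, v=1, t=0:
s0 = v ⊼ u = 1 ⊼ 1 = 0
s1 = ¬z = ¬1 = 0
s2 = x ⊽ s1 = 0 ⊽ 0 = 1
s3 = w ⊼ y = 0 ⊼ 1 = 1
s4 = s3 ⊽ t = 1 ⊽ 0 = 0
s5 = s4 ∨ s0 = 0 ∨ 0 = 0
s6 = s5 ∨ s1 = 0 ∨ 0 = 0
s7 = s0 ∨ s6 = 0 ∨ 0 = 0
s8 = s2 ∧ s7 = 1 ∧ 0 = 0
s9 = s0 ∨ s8 = 0 ∨ 0 = 0
So s9 = 0 as required.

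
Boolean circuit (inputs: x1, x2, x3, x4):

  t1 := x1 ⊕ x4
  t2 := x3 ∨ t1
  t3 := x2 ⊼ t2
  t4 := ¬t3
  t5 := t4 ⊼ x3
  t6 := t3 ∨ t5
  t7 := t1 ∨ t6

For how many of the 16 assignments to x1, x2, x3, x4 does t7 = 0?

t7 = t1 ∨ t6 must be 0, so both t1 = 0 and t6 = 0.
Enumerating the 16 input combinations, 2 give t7 = 0 and 14 give t7 = 1.

2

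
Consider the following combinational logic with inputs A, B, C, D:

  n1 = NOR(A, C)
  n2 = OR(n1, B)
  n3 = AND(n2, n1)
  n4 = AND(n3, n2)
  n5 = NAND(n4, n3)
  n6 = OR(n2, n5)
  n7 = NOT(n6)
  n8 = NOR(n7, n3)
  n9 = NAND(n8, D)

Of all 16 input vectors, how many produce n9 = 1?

10

n9 = NAND(n8, D) must be 1, so at least one of n8, D is 0.
Enumerating the 16 input combinations, 10 give n9 = 1 and 6 give n9 = 0.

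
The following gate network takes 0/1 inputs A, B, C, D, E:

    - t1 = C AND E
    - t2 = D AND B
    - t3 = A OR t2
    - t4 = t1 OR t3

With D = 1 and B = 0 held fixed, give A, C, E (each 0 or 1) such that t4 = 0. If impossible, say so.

A=0 C=0 E=1

Check with D = 1 and B = 0 and A=0, C=0, E=1:
t1 = C AND E = 0 AND 1 = 0
t2 = D AND B = 1 AND 0 = 0
t3 = A OR t2 = 0 OR 0 = 0
t4 = t1 OR t3 = 0 OR 0 = 0
So t4 = 0.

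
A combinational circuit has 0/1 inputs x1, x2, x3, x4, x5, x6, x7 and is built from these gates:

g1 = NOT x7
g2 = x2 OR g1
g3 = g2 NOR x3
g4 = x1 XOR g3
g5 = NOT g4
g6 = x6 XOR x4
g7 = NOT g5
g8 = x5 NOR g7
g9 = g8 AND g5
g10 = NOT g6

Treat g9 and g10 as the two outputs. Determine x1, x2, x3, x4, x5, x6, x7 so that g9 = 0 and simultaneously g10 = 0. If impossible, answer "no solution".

x1=1 x2=1 x3=0 x4=1 x5=1 x6=0 x7=1

Check with x1=1 x2=1 x3=0 x4=1 x5=1 x6=0 x7=1:
g1 = NOT x7 = NOT 1 = 0
g2 = x2 OR g1 = 1 OR 0 = 1
g3 = g2 NOR x3 = 1 NOR 0 = 0
g4 = x1 XOR g3 = 1 XOR 0 = 1
g5 = NOT g4 = NOT 1 = 0
g6 = x6 XOR x4 = 0 XOR 1 = 1
g7 = NOT g5 = NOT 0 = 1
g8 = x5 NOR g7 = 1 NOR 1 = 0
g9 = g8 AND g5 = 0 AND 0 = 0
g10 = NOT g6 = NOT 1 = 0
So g9 = 0 and g10 = 0.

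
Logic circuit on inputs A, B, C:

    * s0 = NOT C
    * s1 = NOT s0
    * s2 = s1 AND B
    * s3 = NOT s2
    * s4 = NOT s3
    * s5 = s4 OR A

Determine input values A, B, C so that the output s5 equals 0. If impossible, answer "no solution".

A=0, B=1, C=0

s5 = s4 OR A must be 0, so both s4 = 0 and A = 0.
s4 = NOT s3 must be 0, so s3 = 1.
Check with A=0, B=1, C=0:
s0 = NOT C = NOT 0 = 1
s1 = NOT s0 = NOT 1 = 0
s2 = s1 AND B = 0 AND 1 = 0
s3 = NOT s2 = NOT 0 = 1
s4 = NOT s3 = NOT 1 = 0
s5 = s4 OR A = 0 OR 0 = 0
So s5 = 0 as required.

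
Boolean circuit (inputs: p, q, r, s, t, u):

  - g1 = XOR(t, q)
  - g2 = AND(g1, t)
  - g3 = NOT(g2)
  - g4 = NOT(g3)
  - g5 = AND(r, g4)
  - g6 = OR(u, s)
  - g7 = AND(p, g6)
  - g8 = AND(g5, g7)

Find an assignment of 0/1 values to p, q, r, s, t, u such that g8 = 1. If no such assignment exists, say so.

p=1, q=0, r=1, s=1, t=1, u=1

g8 = AND(g5, g7) must be 1, so both g5 = 1 and g7 = 1.
g5 = AND(r, g4) must be 1, so both r = 1 and g4 = 1.
Check with p=1, q=0, r=1, s=1, t=1, u=1:
g1 = XOR(t, q) = XOR(1, 0) = 1
g2 = AND(g1, t) = AND(1, 1) = 1
g3 = NOT(g2) = NOT 1 = 0
g4 = NOT(g3) = NOT 0 = 1
g5 = AND(r, g4) = AND(1, 1) = 1
g6 = OR(u, s) = OR(1, 1) = 1
g7 = AND(p, g6) = AND(1, 1) = 1
g8 = AND(g5, g7) = AND(1, 1) = 1
So g8 = 1 as required.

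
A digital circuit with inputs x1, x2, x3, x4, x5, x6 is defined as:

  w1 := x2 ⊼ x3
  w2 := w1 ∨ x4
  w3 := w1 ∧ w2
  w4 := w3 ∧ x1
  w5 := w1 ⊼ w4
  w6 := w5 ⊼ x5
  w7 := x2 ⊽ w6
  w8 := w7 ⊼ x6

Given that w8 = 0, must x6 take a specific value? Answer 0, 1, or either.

1

w8 = w7 ⊼ x6 must be 0, so both w7 = 1 and x6 = 1.
Every assignment with w8 = 0 has x6 = 1; there are 4 such assignment(s).
  x1=0, x2=0, x3=0, x4=0, x5=1, x6=1
  x1=0, x2=0, x3=0, x4=1, x5=1, x6=1
  x1=0, x2=0, x3=1, x4=0, x5=1, x6=1
  x1=0, x2=0, x3=1, x4=1, x5=1, x6=1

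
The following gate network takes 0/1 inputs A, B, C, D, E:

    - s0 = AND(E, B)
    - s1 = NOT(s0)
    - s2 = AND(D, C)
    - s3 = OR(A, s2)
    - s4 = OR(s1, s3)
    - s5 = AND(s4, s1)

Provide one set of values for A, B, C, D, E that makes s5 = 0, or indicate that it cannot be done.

A=1, B=1, C=0, D=1, E=1

Check with A=1, B=1, C=0, D=1, E=1:
s0 = AND(E, B) = AND(1, 1) = 1
s1 = NOT(s0) = NOT 1 = 0
s2 = AND(D, C) = AND(1, 0) = 0
s3 = OR(A, s2) = OR(1, 0) = 1
s4 = OR(s1, s3) = OR(0, 1) = 1
s5 = AND(s4, s1) = AND(1, 0) = 0
So s5 = 0 as required.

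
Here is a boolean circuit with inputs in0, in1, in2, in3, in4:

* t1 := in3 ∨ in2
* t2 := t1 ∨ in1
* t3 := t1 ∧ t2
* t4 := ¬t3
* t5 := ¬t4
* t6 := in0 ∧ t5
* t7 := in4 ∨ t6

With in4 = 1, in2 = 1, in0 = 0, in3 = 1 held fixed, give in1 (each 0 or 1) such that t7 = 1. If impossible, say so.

in1=0

Check with in4 = 1, in2 = 1, in0 = 0, in3 = 1 and in1=0:
t1 = in3 ∨ in2 = 1 ∨ 1 = 1
t2 = t1 ∨ in1 = 1 ∨ 0 = 1
t3 = t1 ∧ t2 = 1 ∧ 1 = 1
t4 = ¬t3 = ¬1 = 0
t5 = ¬t4 = ¬0 = 1
t6 = in0 ∧ t5 = 0 ∧ 1 = 0
t7 = in4 ∨ t6 = 1 ∨ 0 = 1
So t7 = 1.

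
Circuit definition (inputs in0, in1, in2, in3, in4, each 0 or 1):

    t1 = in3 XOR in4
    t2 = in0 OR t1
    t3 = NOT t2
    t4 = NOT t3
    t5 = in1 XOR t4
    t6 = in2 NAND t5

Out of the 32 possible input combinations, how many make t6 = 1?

24

t6 = in2 NAND t5 must be 1, so at least one of in2, t5 is 0.
Enumerating the 32 input combinations, 24 give t6 = 1 and 8 give t6 = 0.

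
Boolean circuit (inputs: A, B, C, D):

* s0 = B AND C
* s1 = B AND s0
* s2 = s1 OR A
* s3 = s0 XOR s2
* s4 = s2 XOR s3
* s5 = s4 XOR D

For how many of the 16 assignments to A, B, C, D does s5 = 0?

8

s5 = s4 XOR D must be 0, so s4 and D are equal.
Enumerating the 16 input combinations, 8 give s5 = 0 and 8 give s5 = 1.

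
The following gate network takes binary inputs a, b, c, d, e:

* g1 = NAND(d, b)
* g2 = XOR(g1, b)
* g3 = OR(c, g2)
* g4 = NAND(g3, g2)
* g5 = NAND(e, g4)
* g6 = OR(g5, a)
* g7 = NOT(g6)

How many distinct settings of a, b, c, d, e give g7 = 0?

g7 = NOT(g6) must be 0, so g6 = 1.
g6 = OR(g5, a) must be 1, so at least one of g5, a is 1.
Enumerating the 32 input combinations, 30 give g7 = 0 and 2 give g7 = 1.

30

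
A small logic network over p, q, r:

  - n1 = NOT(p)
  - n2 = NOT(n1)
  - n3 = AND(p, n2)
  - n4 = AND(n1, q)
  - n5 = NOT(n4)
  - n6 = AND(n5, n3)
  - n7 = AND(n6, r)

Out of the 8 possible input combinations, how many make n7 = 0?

6

n7 = AND(n6, r) must be 0, so at least one of n6, r is 0.
Satisfying assignments:
  p=0, q=0, r=0
  p=0, q=0, r=1
  p=0, q=1, r=0
  p=0, q=1, r=1
  p=1, q=0, r=0
  p=1, q=1, r=0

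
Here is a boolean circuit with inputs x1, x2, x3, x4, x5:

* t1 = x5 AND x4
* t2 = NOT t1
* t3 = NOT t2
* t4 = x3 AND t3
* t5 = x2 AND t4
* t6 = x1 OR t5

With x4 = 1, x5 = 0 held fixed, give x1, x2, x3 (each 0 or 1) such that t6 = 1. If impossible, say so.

x1=1 x2=1 x3=0

Check with x4 = 1, x5 = 0 and x1=1, x2=1, x3=0:
t1 = x5 AND x4 = 0 AND 1 = 0
t2 = NOT t1 = NOT 0 = 1
t3 = NOT t2 = NOT 1 = 0
t4 = x3 AND t3 = 0 AND 0 = 0
t5 = x2 AND t4 = 1 AND 0 = 0
t6 = x1 OR t5 = 1 OR 0 = 1
So t6 = 1.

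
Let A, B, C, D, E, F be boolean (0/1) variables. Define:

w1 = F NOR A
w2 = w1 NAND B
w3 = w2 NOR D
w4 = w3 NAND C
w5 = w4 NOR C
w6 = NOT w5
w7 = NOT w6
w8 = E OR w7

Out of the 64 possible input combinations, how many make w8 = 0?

w8 = E OR w7 must be 0, so both E = 0 and w7 = 0.
Enumerating the 64 input combinations, 32 give w8 = 0 and 32 give w8 = 1.

32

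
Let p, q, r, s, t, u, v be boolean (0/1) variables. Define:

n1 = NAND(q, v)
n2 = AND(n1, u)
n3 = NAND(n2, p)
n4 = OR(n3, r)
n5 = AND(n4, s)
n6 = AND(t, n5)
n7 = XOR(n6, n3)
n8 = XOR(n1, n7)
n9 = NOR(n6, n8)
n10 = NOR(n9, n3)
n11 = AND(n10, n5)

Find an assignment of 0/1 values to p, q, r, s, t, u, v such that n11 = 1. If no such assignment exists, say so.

p=1 q=0 r=1 s=1 t=1 u=1 v=0

n11 = AND(n10, n5) must be 1, so both n10 = 1 and n5 = 1.
n10 = NOR(n9, n3) must be 1, so both n9 = 0 and n3 = 0.
n5 = AND(n4, s) must be 1, so both n4 = 1 and s = 1.
Check with p=1 q=0 r=1 s=1 t=1 u=1 v=0:
n1 = NAND(q, v) = NAND(0, 0) = 1
n2 = AND(n1, u) = AND(1, 1) = 1
n3 = NAND(n2, p) = NAND(1, 1) = 0
n4 = OR(n3, r) = OR(0, 1) = 1
n5 = AND(n4, s) = AND(1, 1) = 1
n6 = AND(t, n5) = AND(1, 1) = 1
n7 = XOR(n6, n3) = XOR(1, 0) = 1
n8 = XOR(n1, n7) = XOR(1, 1) = 0
n9 = NOR(n6, n8) = NOR(1, 0) = 0
n10 = NOR(n9, n3) = NOR(0, 0) = 1
n11 = AND(n10, n5) = AND(1, 1) = 1
So n11 = 1 as required.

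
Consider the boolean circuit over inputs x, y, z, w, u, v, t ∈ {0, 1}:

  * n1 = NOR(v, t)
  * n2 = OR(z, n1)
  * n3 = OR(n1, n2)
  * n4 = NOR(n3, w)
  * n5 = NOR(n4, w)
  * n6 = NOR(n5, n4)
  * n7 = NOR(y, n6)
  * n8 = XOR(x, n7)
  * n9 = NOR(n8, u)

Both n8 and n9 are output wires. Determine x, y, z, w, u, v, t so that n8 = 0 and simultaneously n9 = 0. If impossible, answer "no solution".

x=0, y=0, z=1, w=1, u=1, v=1, t=0

Check with x=0, y=0, z=1, w=1, u=1, v=1, t=0:
n1 = NOR(v, t) = NOR(1, 0) = 0
n2 = OR(z, n1) = OR(1, 0) = 1
n3 = OR(n1, n2) = OR(0, 1) = 1
n4 = NOR(n3, w) = NOR(1, 1) = 0
n5 = NOR(n4, w) = NOR(0, 1) = 0
n6 = NOR(n5, n4) = NOR(0, 0) = 1
n7 = NOR(y, n6) = NOR(0, 1) = 0
n8 = XOR(x, n7) = XOR(0, 0) = 0
n9 = NOR(n8, u) = NOR(0, 1) = 0
So n8 = 0 and n9 = 0.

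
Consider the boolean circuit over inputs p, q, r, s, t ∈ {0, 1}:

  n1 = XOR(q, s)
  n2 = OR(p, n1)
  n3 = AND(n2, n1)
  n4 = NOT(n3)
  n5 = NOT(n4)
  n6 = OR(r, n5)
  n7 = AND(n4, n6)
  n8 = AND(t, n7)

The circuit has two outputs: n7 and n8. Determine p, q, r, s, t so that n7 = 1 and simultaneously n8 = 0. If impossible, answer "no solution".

Check with p=0, q=1, r=1, s=1, t=0:
n1 = XOR(q, s) = XOR(1, 1) = 0
n2 = OR(p, n1) = OR(0, 0) = 0
n3 = AND(n2, n1) = AND(0, 0) = 0
n4 = NOT(n3) = NOT 0 = 1
n5 = NOT(n4) = NOT 1 = 0
n6 = OR(r, n5) = OR(1, 0) = 1
n7 = AND(n4, n6) = AND(1, 1) = 1
n8 = AND(t, n7) = AND(0, 1) = 0
So n7 = 1 and n8 = 0.

p=0, q=1, r=1, s=1, t=0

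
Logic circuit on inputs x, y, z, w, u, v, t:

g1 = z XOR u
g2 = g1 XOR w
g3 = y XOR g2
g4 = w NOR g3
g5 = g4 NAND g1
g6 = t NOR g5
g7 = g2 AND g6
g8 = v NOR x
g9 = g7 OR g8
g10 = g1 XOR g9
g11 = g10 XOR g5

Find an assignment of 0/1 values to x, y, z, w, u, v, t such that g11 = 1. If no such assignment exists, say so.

g11 = g10 XOR g5 must be 1, so g10 and g5 differ.
Check with x=0, y=1, z=0, w=0, u=0, v=1, t=1:
g1 = z XOR u = 0 XOR 0 = 0
g2 = g1 XOR w = 0 XOR 0 = 0
g3 = y XOR g2 = 1 XOR 0 = 1
g4 = w NOR g3 = 0 NOR 1 = 0
g5 = g4 NAND g1 = 0 NAND 0 = 1
g6 = t NOR g5 = 1 NOR 1 = 0
g7 = g2 AND g6 = 0 AND 0 = 0
g8 = v NOR x = 1 NOR 0 = 0
g9 = g7 OR g8 = 0 OR 0 = 0
g10 = g1 XOR g9 = 0 XOR 0 = 0
g11 = g10 XOR g5 = 0 XOR 1 = 1
So g11 = 1 as required.

x=0, y=1, z=0, w=0, u=0, v=1, t=1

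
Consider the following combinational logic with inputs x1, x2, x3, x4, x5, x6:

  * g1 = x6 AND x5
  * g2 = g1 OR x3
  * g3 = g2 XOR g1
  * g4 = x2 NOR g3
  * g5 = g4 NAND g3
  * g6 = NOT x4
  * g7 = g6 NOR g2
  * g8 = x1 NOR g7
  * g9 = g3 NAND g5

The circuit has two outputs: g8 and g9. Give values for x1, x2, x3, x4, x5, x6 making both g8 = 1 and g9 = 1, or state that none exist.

Check with x1=0, x2=1, x3=0, x4=0, x5=1, x6=0:
g1 = x6 AND x5 = 0 AND 1 = 0
g2 = g1 OR x3 = 0 OR 0 = 0
g3 = g2 XOR g1 = 0 XOR 0 = 0
g4 = x2 NOR g3 = 1 NOR 0 = 0
g5 = g4 NAND g3 = 0 NAND 0 = 1
g6 = NOT x4 = NOT 0 = 1
g7 = g6 NOR g2 = 1 NOR 0 = 0
g8 = x1 NOR g7 = 0 NOR 0 = 1
g9 = g3 NAND g5 = 0 NAND 1 = 1
So g8 = 1 and g9 = 1.

x1=0, x2=1, x3=0, x4=0, x5=1, x6=0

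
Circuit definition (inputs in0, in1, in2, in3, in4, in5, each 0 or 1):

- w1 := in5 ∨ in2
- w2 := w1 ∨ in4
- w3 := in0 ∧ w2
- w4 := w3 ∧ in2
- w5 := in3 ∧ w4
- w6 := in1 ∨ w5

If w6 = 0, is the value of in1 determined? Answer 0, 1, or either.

0

w6 = in1 ∨ w5 must be 0, so both in1 = 0 and w5 = 0.
w5 = in3 ∧ w4 must be 0, so at least one of in3, w4 is 0.
Every assignment with w6 = 0 has in1 = 0; there are 28 such assignment(s).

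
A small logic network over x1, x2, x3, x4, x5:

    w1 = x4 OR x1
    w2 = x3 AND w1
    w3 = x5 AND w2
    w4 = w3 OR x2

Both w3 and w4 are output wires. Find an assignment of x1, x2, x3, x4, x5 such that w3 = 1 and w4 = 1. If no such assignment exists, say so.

x1=0, x2=0, x3=1, x4=1, x5=1

Check with x1=0, x2=0, x3=1, x4=1, x5=1:
w1 = x4 OR x1 = 1 OR 0 = 1
w2 = x3 AND w1 = 1 AND 1 = 1
w3 = x5 AND w2 = 1 AND 1 = 1
w4 = w3 OR x2 = 1 OR 0 = 1
So w3 = 1 and w4 = 1.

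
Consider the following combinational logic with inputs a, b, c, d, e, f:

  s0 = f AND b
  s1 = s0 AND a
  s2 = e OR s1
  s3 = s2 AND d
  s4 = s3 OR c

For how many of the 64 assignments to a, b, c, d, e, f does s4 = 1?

41

s4 = s3 OR c must be 1, so at least one of s3, c is 1.
Enumerating the 64 input combinations, 41 give s4 = 1 and 23 give s4 = 0.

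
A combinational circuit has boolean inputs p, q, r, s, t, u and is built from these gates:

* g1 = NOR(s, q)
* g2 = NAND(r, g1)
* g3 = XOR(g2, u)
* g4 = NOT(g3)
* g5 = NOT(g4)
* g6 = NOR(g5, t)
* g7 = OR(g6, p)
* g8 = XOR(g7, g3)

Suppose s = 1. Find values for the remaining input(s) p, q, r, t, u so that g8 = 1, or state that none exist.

Check with s = 1 and p=0, q=0, r=0, t=0, u=0:
g1 = NOR(s, q) = NOR(1, 0) = 0
g2 = NAND(r, g1) = NAND(0, 0) = 1
g3 = XOR(g2, u) = XOR(1, 0) = 1
g4 = NOT(g3) = NOT 1 = 0
g5 = NOT(g4) = NOT 0 = 1
g6 = NOR(g5, t) = NOR(1, 0) = 0
g7 = OR(g6, p) = OR(0, 0) = 0
g8 = XOR(g7, g3) = XOR(0, 1) = 1
So g8 = 1.

p=0, q=0, r=0, t=0, u=0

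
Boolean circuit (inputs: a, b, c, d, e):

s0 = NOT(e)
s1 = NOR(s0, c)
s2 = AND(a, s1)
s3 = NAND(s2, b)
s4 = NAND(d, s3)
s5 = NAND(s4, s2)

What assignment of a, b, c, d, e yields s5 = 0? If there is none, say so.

a=1, b=0, c=0, d=0, e=1

Check with a=1, b=0, c=0, d=0, e=1:
s0 = NOT(e) = NOT 1 = 0
s1 = NOR(s0, c) = NOR(0, 0) = 1
s2 = AND(a, s1) = AND(1, 1) = 1
s3 = NAND(s2, b) = NAND(1, 0) = 1
s4 = NAND(d, s3) = NAND(0, 1) = 1
s5 = NAND(s4, s2) = NAND(1, 1) = 0
So s5 = 0 as required.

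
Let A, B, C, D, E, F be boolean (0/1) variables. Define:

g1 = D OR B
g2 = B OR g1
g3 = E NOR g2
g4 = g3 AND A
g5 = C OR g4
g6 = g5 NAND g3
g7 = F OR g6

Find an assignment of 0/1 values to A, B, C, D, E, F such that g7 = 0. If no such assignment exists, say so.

g7 = F OR g6 must be 0, so both F = 0 and g6 = 0.
g6 = g5 NAND g3 must be 0, so both g5 = 1 and g3 = 1.
Check with A=1, B=0, C=0, D=0, E=0, F=0:
g1 = D OR B = 0 OR 0 = 0
g2 = B OR g1 = 0 OR 0 = 0
g3 = E NOR g2 = 0 NOR 0 = 1
g4 = g3 AND A = 1 AND 1 = 1
g5 = C OR g4 = 0 OR 1 = 1
g6 = g5 NAND g3 = 1 NAND 1 = 0
g7 = F OR g6 = 0 OR 0 = 0
So g7 = 0 as required.

A=1, B=0, C=0, D=0, E=0, F=0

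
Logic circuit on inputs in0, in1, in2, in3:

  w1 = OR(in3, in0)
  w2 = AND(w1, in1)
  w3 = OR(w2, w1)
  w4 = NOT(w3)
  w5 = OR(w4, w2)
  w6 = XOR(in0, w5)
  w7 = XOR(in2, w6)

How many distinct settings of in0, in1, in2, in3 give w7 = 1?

w7 = XOR(in2, w6) must be 1, so in2 and w6 differ.
Enumerating the 16 input combinations, 8 give w7 = 1 and 8 give w7 = 0.

8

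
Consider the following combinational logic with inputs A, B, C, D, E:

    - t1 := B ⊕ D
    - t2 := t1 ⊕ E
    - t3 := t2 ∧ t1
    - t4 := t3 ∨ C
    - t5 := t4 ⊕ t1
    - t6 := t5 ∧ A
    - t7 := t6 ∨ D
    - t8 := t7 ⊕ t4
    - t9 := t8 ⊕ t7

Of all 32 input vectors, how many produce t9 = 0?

t9 = t8 ⊕ t7 must be 0, so t8 and t7 are equal.
Enumerating the 32 input combinations, 12 give t9 = 0 and 20 give t9 = 1.

12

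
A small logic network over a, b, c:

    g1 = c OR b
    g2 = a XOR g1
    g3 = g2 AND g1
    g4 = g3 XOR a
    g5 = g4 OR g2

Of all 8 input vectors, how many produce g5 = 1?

7

g5 = g4 OR g2 must be 1, so at least one of g4, g2 is 1.
Enumerating the 8 input combinations, 7 give g5 = 1 and 1 give g5 = 0.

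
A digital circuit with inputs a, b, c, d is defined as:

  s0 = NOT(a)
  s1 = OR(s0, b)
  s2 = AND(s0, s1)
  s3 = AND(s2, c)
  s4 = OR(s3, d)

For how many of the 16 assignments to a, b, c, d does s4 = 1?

s4 = OR(s3, d) must be 1, so at least one of s3, d is 1.
Enumerating the 16 input combinations, 10 give s4 = 1 and 6 give s4 = 0.

10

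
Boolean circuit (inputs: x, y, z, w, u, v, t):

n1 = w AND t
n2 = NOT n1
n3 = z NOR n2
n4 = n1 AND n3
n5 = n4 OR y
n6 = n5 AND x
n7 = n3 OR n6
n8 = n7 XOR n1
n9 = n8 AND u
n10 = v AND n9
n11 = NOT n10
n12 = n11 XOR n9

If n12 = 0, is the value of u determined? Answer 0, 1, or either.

1

n12 = n11 XOR n9 must be 0, so n11 and n9 are equal.
Every assignment with n12 = 0 has u = 1; there are 9 such assignment(s).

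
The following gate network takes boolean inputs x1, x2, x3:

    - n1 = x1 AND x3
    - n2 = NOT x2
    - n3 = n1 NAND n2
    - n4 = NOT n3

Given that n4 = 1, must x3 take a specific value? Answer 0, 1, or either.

1

n4 = NOT n3 must be 1, so n3 = 0.
n3 = n1 NAND n2 must be 0, so both n1 = 1 and n2 = 1.
n1 = x1 AND x3 must be 1, so both x1 = 1 and x3 = 1.
Every assignment with n4 = 1 has x3 = 1; there are 1 such assignment(s).
  x1=1, x2=0, x3=1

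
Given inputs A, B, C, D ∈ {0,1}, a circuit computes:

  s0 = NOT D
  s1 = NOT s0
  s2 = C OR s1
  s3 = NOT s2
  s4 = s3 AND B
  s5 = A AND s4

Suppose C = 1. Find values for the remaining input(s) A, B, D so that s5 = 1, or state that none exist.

With C = 1 fixed, none of the 8 settings of A, B, D give s5 = 1.
For example, with A=1, B=1, D=0:
s0 = NOT D = NOT 0 = 1
s1 = NOT s0 = NOT 1 = 0
s2 = C OR s1 = 1 OR 0 = 1
s3 = NOT s2 = NOT 1 = 0
s4 = s3 AND B = 0 AND 1 = 0
s5 = A AND s4 = 1 AND 0 = 0
giving s5 = 0 ≠ 1.

no solution exists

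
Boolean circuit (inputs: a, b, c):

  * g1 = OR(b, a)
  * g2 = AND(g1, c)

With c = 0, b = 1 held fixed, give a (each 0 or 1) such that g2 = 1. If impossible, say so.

no solution exists

With c = 0, b = 1 fixed, none of the 2 settings of a give g2 = 1.
For example, with a=0:
g1 = OR(b, a) = OR(1, 0) = 1
g2 = AND(g1, c) = AND(1, 0) = 0
giving g2 = 0 ≠ 1.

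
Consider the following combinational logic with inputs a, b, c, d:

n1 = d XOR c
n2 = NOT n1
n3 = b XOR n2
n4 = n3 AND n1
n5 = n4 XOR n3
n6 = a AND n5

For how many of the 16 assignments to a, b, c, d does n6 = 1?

2

n6 = a AND n5 must be 1, so both a = 1 and n5 = 1.
n5 = n4 XOR n3 must be 1, so n4 and n3 differ.
Enumerating the 16 input combinations, 2 give n6 = 1 and 14 give n6 = 0.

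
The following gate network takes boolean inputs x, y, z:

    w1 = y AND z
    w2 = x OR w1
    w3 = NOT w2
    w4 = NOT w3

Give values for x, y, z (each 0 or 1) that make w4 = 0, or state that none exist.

x=0, y=1, z=0

w4 = NOT w3 must be 0, so w3 = 1.
w3 = NOT w2 must be 1, so w2 = 0.
Check with x=0, y=1, z=0:
w1 = y AND z = 1 AND 0 = 0
w2 = x OR w1 = 0 OR 0 = 0
w3 = NOT w2 = NOT 0 = 1
w4 = NOT w3 = NOT 1 = 0
So w4 = 0 as required.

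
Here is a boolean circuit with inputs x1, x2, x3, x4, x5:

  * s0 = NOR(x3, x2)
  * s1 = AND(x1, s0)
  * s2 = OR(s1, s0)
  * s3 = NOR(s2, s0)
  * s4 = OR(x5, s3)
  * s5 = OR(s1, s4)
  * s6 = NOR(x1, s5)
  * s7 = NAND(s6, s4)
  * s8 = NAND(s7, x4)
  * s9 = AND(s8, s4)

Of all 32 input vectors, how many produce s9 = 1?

s9 = AND(s8, s4) must be 1, so both s8 = 1 and s4 = 1.
s8 = NAND(s7, x4) must be 1, so at least one of s7, x4 is 0.
s4 = OR(x5, s3) must be 1, so at least one of x5, s3 is 1.
Enumerating the 32 input combinations, 14 give s9 = 1 and 18 give s9 = 0.

14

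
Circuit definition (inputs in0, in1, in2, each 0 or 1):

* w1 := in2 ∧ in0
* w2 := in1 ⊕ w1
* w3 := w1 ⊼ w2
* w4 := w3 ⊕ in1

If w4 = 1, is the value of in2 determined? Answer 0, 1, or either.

either

Both values of in2 occur among assignments with w4 = 1:
  in2=0: in0=0, in1=0, in2=0
  in2=1: in0=0, in1=0, in2=1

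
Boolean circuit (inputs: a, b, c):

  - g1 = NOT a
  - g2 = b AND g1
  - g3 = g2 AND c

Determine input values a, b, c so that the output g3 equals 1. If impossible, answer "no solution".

a=0 b=1 c=1

Check with a=0 b=1 c=1:
g1 = NOT a = NOT 0 = 1
g2 = b AND g1 = 1 AND 1 = 1
g3 = g2 AND c = 1 AND 1 = 1
So g3 = 1 as required.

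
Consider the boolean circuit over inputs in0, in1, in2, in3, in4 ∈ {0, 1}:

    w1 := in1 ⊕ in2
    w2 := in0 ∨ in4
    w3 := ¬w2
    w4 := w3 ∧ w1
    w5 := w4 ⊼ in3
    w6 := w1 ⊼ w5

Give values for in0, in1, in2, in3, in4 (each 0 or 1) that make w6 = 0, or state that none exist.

w6 = w1 ⊼ w5 must be 0, so both w1 = 1 and w5 = 1.
Check with in0=0 in1=0 in2=1 in3=1 in4=1:
w1 = in1 ⊕ in2 = 0 ⊕ 1 = 1
w2 = in0 ∨ in4 = 0 ∨ 1 = 1
w3 = ¬w2 = ¬1 = 0
w4 = w3 ∧ w1 = 0 ∧ 1 = 0
w5 = w4 ⊼ in3 = 0 ⊼ 1 = 1
w6 = w1 ⊼ w5 = 1 ⊼ 1 = 0
So w6 = 0 as required.

in0=0 in1=0 in2=1 in3=1 in4=1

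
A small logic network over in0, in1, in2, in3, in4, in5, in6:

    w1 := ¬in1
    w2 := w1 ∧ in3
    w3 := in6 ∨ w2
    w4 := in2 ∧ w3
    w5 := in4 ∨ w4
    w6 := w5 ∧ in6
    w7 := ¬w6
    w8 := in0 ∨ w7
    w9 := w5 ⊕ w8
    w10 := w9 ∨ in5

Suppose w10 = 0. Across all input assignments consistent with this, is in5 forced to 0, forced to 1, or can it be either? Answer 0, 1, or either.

w10 = w9 ∨ in5 must be 0, so both w9 = 0 and in5 = 0.
w9 = w5 ⊕ w8 must be 0, so w5 and w8 are equal.
Every assignment with w10 = 0 has in5 = 0; there are 30 such assignment(s).

0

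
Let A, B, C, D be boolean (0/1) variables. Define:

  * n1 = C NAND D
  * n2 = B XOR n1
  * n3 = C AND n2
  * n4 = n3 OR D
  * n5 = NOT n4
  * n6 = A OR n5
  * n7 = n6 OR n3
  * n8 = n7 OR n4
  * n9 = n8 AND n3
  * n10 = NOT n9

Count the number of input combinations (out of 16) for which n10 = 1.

12

n10 = NOT n9 must be 1, so n9 = 0.
n9 = n8 AND n3 must be 0, so at least one of n8, n3 is 0.
Enumerating the 16 input combinations, 12 give n10 = 1 and 4 give n10 = 0.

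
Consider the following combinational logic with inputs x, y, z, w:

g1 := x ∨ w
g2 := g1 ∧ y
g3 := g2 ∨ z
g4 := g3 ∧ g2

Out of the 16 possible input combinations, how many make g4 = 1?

6

g4 = g3 ∧ g2 must be 1, so both g3 = 1 and g2 = 1.
Satisfying assignments:
  x=0, y=1, z=0, w=1
  x=0, y=1, z=1, w=1
  x=1, y=1, z=0, w=0
  x=1, y=1, z=0, w=1
  x=1, y=1, z=1, w=0
  x=1, y=1, z=1, w=1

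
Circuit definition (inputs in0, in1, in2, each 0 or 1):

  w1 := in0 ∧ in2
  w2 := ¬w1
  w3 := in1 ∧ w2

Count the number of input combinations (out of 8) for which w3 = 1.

3

w3 = in1 ∧ w2 must be 1, so both in1 = 1 and w2 = 1.
Satisfying assignments:
  in0=0, in1=1, in2=0
  in0=0, in1=1, in2=1
  in0=1, in1=1, in2=0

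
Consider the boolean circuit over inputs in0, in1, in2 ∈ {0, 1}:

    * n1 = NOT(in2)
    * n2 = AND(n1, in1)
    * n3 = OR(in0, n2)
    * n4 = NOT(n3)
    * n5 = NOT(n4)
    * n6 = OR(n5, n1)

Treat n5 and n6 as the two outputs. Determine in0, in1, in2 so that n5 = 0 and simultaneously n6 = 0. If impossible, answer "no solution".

in0=0 in1=1 in2=1

Check with in0=0 in1=1 in2=1:
n1 = NOT(in2) = NOT 1 = 0
n2 = AND(n1, in1) = AND(0, 1) = 0
n3 = OR(in0, n2) = OR(0, 0) = 0
n4 = NOT(n3) = NOT 0 = 1
n5 = NOT(n4) = NOT 1 = 0
n6 = OR(n5, n1) = OR(0, 0) = 0
So n5 = 0 and n6 = 0.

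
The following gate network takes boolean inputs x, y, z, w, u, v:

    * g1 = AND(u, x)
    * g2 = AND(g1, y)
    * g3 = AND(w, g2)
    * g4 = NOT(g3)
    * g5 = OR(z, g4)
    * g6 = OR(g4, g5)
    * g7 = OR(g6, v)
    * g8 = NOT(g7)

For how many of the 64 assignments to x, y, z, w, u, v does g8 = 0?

g8 = NOT(g7) must be 0, so g7 = 1.
g7 = OR(g6, v) must be 1, so at least one of g6, v is 1.
Enumerating the 64 input combinations, 63 give g8 = 0 and 1 give g8 = 1.

63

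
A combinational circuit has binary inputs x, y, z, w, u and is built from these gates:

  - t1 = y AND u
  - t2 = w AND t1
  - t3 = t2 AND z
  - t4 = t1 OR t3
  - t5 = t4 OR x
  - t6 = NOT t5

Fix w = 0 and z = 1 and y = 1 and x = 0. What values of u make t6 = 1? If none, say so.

t6 = NOT t5 must be 1, so t5 = 0.
t5 = t4 OR x must be 0, so both t4 = 0 and x = 0.
Check with w = 0 and z = 1 and y = 1 and x = 0 and u=0:
t1 = y AND u = 1 AND 0 = 0
t2 = w AND t1 = 0 AND 0 = 0
t3 = t2 AND z = 0 AND 1 = 0
t4 = t1 OR t3 = 0 OR 0 = 0
t5 = t4 OR x = 0 OR 0 = 0
t6 = NOT t5 = NOT 0 = 1
So t6 = 1.

u=0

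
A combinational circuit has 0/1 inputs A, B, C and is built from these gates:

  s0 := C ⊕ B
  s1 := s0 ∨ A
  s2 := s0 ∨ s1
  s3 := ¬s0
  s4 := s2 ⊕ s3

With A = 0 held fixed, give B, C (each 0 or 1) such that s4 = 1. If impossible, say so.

B=0, C=0

s4 = s2 ⊕ s3 must be 1, so s2 and s3 differ.
Check with A = 0 and B=0, C=0:
s0 = C ⊕ B = 0 ⊕ 0 = 0
s1 = s0 ∨ A = 0 ∨ 0 = 0
s2 = s0 ∨ s1 = 0 ∨ 0 = 0
s3 = ¬s0 = ¬0 = 1
s4 = s2 ⊕ s3 = 0 ⊕ 1 = 1
So s4 = 1.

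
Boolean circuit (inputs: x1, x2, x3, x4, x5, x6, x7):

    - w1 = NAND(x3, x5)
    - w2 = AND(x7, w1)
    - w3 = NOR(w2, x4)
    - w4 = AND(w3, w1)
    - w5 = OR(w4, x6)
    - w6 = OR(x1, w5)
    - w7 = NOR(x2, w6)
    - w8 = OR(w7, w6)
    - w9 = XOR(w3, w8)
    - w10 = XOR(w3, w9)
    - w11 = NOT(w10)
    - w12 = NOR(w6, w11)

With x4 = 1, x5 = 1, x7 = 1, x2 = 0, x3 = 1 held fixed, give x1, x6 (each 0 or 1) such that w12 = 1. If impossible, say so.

w12 = NOR(w6, w11) must be 1, so both w6 = 0 and w11 = 0.
w6 = OR(x1, w5) must be 0, so both x1 = 0 and w5 = 0.
Check with x4 = 1, x5 = 1, x7 = 1, x2 = 0, x3 = 1 and x1=0, x6=0:
w1 = NAND(x3, x5) = NAND(1, 1) = 0
w2 = AND(x7, w1) = AND(1, 0) = 0
w3 = NOR(w2, x4) = NOR(0, 1) = 0
w4 = AND(w3, w1) = AND(0, 0) = 0
w5 = OR(w4, x6) = OR(0, 0) = 0
w6 = OR(x1, w5) = OR(0, 0) = 0
w7 = NOR(x2, w6) = NOR(0, 0) = 1
w8 = OR(w7, w6) = OR(1, 0) = 1
w9 = XOR(w3, w8) = XOR(0, 1) = 1
w10 = XOR(w3, w9) = XOR(0, 1) = 1
w11 = NOT(w10) = NOT 1 = 0
w12 = NOR(w6, w11) = NOR(0, 0) = 1
So w12 = 1.

x1=0, x6=0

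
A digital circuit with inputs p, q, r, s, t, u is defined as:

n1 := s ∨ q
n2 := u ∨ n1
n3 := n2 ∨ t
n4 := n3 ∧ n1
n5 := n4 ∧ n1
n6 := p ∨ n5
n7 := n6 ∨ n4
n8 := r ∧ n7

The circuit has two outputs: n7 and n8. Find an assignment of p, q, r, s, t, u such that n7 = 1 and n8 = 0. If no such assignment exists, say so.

p=0, q=1, r=0, s=1, t=0, u=1

Check with p=0, q=1, r=0, s=1, t=0, u=1:
n1 = s ∨ q = 1 ∨ 1 = 1
n2 = u ∨ n1 = 1 ∨ 1 = 1
n3 = n2 ∨ t = 1 ∨ 0 = 1
n4 = n3 ∧ n1 = 1 ∧ 1 = 1
n5 = n4 ∧ n1 = 1 ∧ 1 = 1
n6 = p ∨ n5 = 0 ∨ 1 = 1
n7 = n6 ∨ n4 = 1 ∨ 1 = 1
n8 = r ∧ n7 = 0 ∧ 1 = 0
So n7 = 1 and n8 = 0.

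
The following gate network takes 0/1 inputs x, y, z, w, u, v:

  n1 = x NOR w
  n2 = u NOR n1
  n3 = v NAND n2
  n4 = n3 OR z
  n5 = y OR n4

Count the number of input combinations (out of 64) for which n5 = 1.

n5 = y OR n4 must be 1, so at least one of y, n4 is 1.
Enumerating the 64 input combinations, 61 give n5 = 1 and 3 give n5 = 0.

61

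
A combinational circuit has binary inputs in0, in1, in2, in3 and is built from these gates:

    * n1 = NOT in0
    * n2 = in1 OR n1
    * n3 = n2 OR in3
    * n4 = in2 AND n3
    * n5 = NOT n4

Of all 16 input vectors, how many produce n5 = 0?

n5 = NOT n4 must be 0, so n4 = 1.
n4 = in2 AND n3 must be 1, so both in2 = 1 and n3 = 1.
Enumerating the 16 input combinations, 7 give n5 = 0 and 9 give n5 = 1.

7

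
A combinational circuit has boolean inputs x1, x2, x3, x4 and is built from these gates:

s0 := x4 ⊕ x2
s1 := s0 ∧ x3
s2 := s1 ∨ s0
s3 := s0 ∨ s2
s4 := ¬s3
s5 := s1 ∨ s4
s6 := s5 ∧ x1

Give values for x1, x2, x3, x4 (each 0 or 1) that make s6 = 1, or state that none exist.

s6 = s5 ∧ x1 must be 1, so both s5 = 1 and x1 = 1.
s5 = s1 ∨ s4 must be 1, so at least one of s1, s4 is 1.
Check with x1=1, x2=1, x3=0, x4=1:
s0 = x4 ⊕ x2 = 1 ⊕ 1 = 0
s1 = s0 ∧ x3 = 0 ∧ 0 = 0
s2 = s1 ∨ s0 = 0 ∨ 0 = 0
s3 = s0 ∨ s2 = 0 ∨ 0 = 0
s4 = ¬s3 = ¬0 = 1
s5 = s1 ∨ s4 = 0 ∨ 1 = 1
s6 = s5 ∧ x1 = 1 ∧ 1 = 1
So s6 = 1 as required.

x1=1, x2=1, x3=0, x4=1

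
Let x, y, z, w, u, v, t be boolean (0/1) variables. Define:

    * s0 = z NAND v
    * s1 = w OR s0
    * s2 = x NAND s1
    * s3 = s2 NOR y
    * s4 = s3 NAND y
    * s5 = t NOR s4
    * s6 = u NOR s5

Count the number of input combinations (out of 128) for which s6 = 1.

64

s6 = u NOR s5 must be 1, so both u = 0 and s5 = 0.
s5 = t NOR s4 must be 0, so at least one of t, s4 is 1.
Enumerating the 128 input combinations, 64 give s6 = 1 and 64 give s6 = 0.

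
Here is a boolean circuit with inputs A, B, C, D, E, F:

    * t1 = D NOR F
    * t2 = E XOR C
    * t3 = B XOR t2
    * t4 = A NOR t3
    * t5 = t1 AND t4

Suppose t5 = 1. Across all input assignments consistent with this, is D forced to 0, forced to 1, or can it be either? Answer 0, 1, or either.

t5 = t1 AND t4 must be 1, so both t1 = 1 and t4 = 1.
t1 = D NOR F must be 1, so both D = 0 and F = 0.
t4 = A NOR t3 must be 1, so both A = 0 and t3 = 0.
Every assignment with t5 = 1 has D = 0; there are 4 such assignment(s).
  A=0, B=0, C=0, D=0, E=0, F=0
  A=0, B=0, C=1, D=0, E=1, F=0
  A=0, B=1, C=0, D=0, E=1, F=0
  A=0, B=1, C=1, D=0, E=0, F=0

0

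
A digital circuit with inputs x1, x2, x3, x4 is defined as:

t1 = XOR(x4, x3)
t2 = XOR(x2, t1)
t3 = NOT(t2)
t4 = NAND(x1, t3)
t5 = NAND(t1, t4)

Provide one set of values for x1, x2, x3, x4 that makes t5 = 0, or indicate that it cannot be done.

x1=0 x2=0 x3=0 x4=1

t5 = NAND(t1, t4) must be 0, so both t1 = 1 and t4 = 1.
t1 = XOR(x4, x3) must be 1, so x4 and x3 differ.
Check with x1=0 x2=0 x3=0 x4=1:
t1 = XOR(x4, x3) = XOR(1, 0) = 1
t2 = XOR(x2, t1) = XOR(0, 1) = 1
t3 = NOT(t2) = NOT 1 = 0
t4 = NAND(x1, t3) = NAND(0, 0) = 1
t5 = NAND(t1, t4) = NAND(1, 1) = 0
So t5 = 0 as required.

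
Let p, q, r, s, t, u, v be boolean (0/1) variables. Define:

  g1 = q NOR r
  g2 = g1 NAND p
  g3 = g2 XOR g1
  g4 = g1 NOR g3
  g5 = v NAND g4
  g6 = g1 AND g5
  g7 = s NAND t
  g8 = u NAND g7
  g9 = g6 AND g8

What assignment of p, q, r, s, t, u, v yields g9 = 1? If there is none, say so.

Check with p=1, q=0, r=0, s=0, t=1, u=0, v=0:
g1 = q NOR r = 0 NOR 0 = 1
g2 = g1 NAND p = 1 NAND 1 = 0
g3 = g2 XOR g1 = 0 XOR 1 = 1
g4 = g1 NOR g3 = 1 NOR 1 = 0
g5 = v NAND g4 = 0 NAND 0 = 1
g6 = g1 AND g5 = 1 AND 1 = 1
g7 = s NAND t = 0 NAND 1 = 1
g8 = u NAND g7 = 0 NAND 1 = 1
g9 = g6 AND g8 = 1 AND 1 = 1
So g9 = 1 as required.

p=1, q=0, r=0, s=0, t=1, u=0, v=0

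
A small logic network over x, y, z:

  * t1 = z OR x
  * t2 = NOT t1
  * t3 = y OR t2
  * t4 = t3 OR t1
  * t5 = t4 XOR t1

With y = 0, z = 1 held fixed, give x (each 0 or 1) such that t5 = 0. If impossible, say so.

t5 = t4 XOR t1 must be 0, so t4 and t1 are equal.
Check with y = 0, z = 1 and x=1:
t1 = z OR x = 1 OR 1 = 1
t2 = NOT t1 = NOT 1 = 0
t3 = y OR t2 = 0 OR 0 = 0
t4 = t3 OR t1 = 0 OR 1 = 1
t5 = t4 XOR t1 = 1 XOR 1 = 0
So t5 = 0.

x=1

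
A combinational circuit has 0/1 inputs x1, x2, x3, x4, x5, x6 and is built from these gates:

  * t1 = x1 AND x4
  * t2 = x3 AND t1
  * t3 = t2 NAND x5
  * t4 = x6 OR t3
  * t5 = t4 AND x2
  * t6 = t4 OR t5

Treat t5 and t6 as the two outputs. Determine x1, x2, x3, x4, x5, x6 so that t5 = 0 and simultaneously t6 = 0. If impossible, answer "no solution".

x1=1, x2=0, x3=1, x4=1, x5=1, x6=0

Check with x1=1, x2=0, x3=1, x4=1, x5=1, x6=0:
t1 = x1 AND x4 = 1 AND 1 = 1
t2 = x3 AND t1 = 1 AND 1 = 1
t3 = t2 NAND x5 = 1 NAND 1 = 0
t4 = x6 OR t3 = 0 OR 0 = 0
t5 = t4 AND x2 = 0 AND 0 = 0
t6 = t4 OR t5 = 0 OR 0 = 0
So t5 = 0 and t6 = 0.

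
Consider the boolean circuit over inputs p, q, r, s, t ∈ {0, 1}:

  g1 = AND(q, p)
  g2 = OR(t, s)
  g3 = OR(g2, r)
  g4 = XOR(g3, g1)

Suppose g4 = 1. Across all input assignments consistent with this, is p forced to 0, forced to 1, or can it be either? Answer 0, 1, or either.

either

Both values of p occur among assignments with g4 = 1:
  p=0: p=0, q=0, r=0, s=0, t=1
  p=1: p=1, q=0, r=0, s=0, t=1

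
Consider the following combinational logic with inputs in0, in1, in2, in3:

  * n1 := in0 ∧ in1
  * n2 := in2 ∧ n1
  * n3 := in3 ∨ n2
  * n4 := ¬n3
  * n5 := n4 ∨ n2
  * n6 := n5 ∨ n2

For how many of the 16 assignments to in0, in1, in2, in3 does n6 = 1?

9

n6 = n5 ∨ n2 must be 1, so at least one of n5, n2 is 1.
Enumerating the 16 input combinations, 9 give n6 = 1 and 7 give n6 = 0.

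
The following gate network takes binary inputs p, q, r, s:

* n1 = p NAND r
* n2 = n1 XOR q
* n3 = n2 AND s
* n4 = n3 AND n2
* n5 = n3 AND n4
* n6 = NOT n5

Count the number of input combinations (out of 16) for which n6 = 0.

n6 = NOT n5 must be 0, so n5 = 1.
n5 = n3 AND n4 must be 1, so both n3 = 1 and n4 = 1.
Satisfying assignments:
  p=0, q=0, r=0, s=1
  p=0, q=0, r=1, s=1
  p=1, q=0, r=0, s=1
  p=1, q=1, r=1, s=1

4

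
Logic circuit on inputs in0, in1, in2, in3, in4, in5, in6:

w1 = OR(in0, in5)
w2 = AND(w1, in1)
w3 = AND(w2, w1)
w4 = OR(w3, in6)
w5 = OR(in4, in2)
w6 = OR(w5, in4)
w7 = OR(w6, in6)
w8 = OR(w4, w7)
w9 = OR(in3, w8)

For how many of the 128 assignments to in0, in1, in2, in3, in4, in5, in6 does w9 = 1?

123

w9 = OR(in3, w8) must be 1, so at least one of in3, w8 is 1.
Enumerating the 128 input combinations, 123 give w9 = 1 and 5 give w9 = 0.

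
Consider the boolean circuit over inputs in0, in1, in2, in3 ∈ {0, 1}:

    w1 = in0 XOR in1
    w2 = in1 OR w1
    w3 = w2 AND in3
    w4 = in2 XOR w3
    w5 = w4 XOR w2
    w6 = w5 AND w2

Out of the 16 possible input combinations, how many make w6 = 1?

6

w6 = w5 AND w2 must be 1, so both w5 = 1 and w2 = 1.
Satisfying assignments:
  in0=0, in1=1, in2=0, in3=0
  in0=0, in1=1, in2=1, in3=1
  in0=1, in1=0, in2=0, in3=0
  in0=1, in1=0, in2=1, in3=1
  in0=1, in1=1, in2=0, in3=0
  in0=1, in1=1, in2=1, in3=1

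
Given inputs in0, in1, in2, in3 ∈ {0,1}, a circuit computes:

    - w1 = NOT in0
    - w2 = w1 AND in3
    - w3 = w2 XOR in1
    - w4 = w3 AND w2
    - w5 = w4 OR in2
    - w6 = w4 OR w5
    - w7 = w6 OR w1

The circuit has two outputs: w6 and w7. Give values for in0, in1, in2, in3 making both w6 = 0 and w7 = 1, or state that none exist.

in0=0, in1=0, in2=0, in3=0

Check with in0=0, in1=0, in2=0, in3=0:
w1 = NOT in0 = NOT 0 = 1
w2 = w1 AND in3 = 1 AND 0 = 0
w3 = w2 XOR in1 = 0 XOR 0 = 0
w4 = w3 AND w2 = 0 AND 0 = 0
w5 = w4 OR in2 = 0 OR 0 = 0
w6 = w4 OR w5 = 0 OR 0 = 0
w7 = w6 OR w1 = 0 OR 1 = 1
So w6 = 0 and w7 = 1.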